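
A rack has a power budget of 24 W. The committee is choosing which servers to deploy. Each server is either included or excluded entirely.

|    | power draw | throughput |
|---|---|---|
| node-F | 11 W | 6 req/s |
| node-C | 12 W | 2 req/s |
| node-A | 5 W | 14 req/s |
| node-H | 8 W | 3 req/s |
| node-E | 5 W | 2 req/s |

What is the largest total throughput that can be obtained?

Allowing fractional choices, the relaxed optimum would be about 23.1, but servers are indivisible.
node-F + node-A + node-E: power draw 11 + 5 + 5 = 21 ≤ 24, throughput 6 + 14 + 2 = 22.
node-F + node-A + node-H: power draw 11 + 5 + 8 = 24 ≤ 24, throughput 6 + 14 + 3 = 23.
Best is node-F, node-A, and node-H with total throughput 23.

23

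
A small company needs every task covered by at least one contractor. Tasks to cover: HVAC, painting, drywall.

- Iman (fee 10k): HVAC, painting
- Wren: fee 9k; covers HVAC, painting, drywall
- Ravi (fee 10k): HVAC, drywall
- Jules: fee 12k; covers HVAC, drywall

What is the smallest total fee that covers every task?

9

This is an integer covering problem.
Wren alone covers HVAC, painting, drywall — every task.
Total fee: 9.
No cover costs less than 9.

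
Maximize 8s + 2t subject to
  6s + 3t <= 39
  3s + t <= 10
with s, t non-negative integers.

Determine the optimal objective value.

(s,t)=(3,1) is feasible, giving 26.
(s,t)=(3,0) is feasible, giving 24.
(s,t)=(2,2) is feasible, giving 20.
No feasible integer point exceeds 26.

26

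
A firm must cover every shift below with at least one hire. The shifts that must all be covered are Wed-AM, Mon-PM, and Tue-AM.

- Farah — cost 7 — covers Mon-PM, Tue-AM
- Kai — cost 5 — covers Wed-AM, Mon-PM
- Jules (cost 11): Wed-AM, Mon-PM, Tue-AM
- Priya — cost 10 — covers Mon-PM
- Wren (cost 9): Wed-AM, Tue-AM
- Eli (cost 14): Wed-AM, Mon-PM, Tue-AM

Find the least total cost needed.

11

The greedy cost-per-new-shift heuristic would pick Kai and Farah for 12, but a cheaper cover exists.
Jules alone covers Wed-AM, Mon-PM, Tue-AM — every shift.
Total cost: 11.
No cover costs less than 11.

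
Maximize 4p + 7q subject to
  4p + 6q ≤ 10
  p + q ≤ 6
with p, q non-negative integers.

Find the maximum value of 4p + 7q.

11

Relaxing integrality, the LP optimum is 11.67 at (p,q) = (0, 1.67), which is not an integer point.
(p,q)=(1,1): 4·1+6·1=10≤10, 1·1+1·1=2≤6, objective 11.
(p,q)=(2,0): 4·2+6·0=8≤10, 1·2+1·0=2≤6, objective 8.
(p,q)=(0,1): 4·0+6·1=6≤10, 1·0+1·1=1≤6, objective 7.
No feasible integer point exceeds 11.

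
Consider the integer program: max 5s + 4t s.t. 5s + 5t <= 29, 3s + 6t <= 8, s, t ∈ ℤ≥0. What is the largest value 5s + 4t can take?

(s,t)=(2,0): 5·2+5·0=10≤29, 3·2+6·0=6≤8, objective 10.
(s,t)=(1,0): 5·1+5·0=5≤29, 3·1+6·0=3≤8, objective 5.
Maximum is 10 at (s,t)=(2,0).

10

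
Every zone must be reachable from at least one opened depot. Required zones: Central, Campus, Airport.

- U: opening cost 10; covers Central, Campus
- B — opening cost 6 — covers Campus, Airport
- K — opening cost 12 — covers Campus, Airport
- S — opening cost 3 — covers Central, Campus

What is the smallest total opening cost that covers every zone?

This is an integer covering problem.
Choose B and S: together they cover Central, Campus, Airport — every zone.
Total opening cost: 6 + 3 = 9.
No cover costs less than 9.

9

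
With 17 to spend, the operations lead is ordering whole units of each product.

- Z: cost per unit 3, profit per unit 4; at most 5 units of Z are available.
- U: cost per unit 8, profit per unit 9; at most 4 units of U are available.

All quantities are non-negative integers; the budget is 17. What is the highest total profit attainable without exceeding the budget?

3×Z and 1×U: cost 17 ≤ 17, profit 3·4 + 1·9 = 21.
5×Z: cost 15 ≤ 17, profit 5·4 = 20.
Best is 21.

21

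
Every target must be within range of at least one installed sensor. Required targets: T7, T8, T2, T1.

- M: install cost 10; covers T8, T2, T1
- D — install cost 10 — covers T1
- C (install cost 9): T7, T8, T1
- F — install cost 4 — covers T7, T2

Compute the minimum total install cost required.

This is a weighted set-cover instance.
Choose C and F: together they cover T7, T8, T2, T1 — every target.
Total install cost: 9 + 4 = 13.
No cover costs less than 13.

13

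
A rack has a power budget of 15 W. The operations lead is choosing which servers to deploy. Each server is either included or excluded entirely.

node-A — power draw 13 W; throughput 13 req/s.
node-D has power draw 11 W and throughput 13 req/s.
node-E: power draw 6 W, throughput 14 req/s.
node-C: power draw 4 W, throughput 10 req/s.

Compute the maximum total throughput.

node-E: power draw 6 ≤ 15, throughput 14.
node-D + node-C: power draw 11 + 4 = 15 ≤ 15, throughput 13 + 10 = 23.
node-E + node-C: power draw 6 + 4 = 10 ≤ 15, throughput 14 + 10 = 24.
Best is node-E and node-C with total throughput 24.

24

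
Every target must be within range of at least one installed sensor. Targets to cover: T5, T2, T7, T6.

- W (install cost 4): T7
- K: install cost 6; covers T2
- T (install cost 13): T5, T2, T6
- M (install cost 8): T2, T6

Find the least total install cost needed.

17

This is a weighted set-cover instance.
The greedy cost-per-new-target heuristic would pick W, M, and T for 25, but a cheaper cover exists.
Choose W and T: together they cover T5, T2, T7, T6 — every target.
Total install cost: 4 + 13 = 17.
No cover costs less than 17.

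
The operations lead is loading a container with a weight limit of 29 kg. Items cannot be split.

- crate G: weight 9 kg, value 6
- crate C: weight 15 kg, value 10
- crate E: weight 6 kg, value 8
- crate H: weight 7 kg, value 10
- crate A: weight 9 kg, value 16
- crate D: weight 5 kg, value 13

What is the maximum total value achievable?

47

crate E + crate H + crate A + crate D: weight 6 + 7 + 9 + 5 = 27 ≤ 29, value 8 + 10 + 16 + 13 = 47.
crate G + crate E + crate A + crate D: weight 9 + 6 + 9 + 5 = 29 ≤ 29, value 6 + 8 + 16 + 13 = 43.
crate H + crate A + crate D: weight 7 + 9 + 5 = 21 ≤ 29, value 10 + 16 + 13 = 39.
Best is crate E, crate H, crate A, and crate D with total value 47.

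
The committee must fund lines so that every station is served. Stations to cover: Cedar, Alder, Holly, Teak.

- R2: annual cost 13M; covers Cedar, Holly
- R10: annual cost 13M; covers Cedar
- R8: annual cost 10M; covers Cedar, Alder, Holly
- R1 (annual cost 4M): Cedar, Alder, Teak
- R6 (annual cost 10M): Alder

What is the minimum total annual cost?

14

Choose R8 and R1: together they cover Cedar, Alder, Holly, Teak — every station.
Total annual cost: 10 + 4 = 14.
No cover costs less than 14.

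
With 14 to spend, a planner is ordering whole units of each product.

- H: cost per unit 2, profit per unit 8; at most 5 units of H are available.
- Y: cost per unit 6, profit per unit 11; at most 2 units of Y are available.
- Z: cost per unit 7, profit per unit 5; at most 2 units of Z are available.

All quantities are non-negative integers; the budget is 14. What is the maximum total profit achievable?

43

4×H and 1×Y: cost 14 ≤ 14, profit 4·8 + 1·11 = 43.
5×H: cost 10 ≤ 14, profit 5·8 = 40.
Best is 43.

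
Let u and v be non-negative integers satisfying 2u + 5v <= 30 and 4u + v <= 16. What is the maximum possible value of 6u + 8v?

Relaxing integrality, the LP optimum is 55.78 at (u,v) = (2.78, 4.89), which is not an integer point.
(u,v)=(2,5): 2·2+5·5=29≤30, 4·2+1·5=13≤16, objective 52.
(u,v)=(3,4): 2·3+5·4=26≤30, 4·3+1·4=16≤16, objective 50.
(u,v)=(1,5): 2·1+5·5=27≤30, 4·1+1·5=9≤16, objective 46.
(u,v)=(2,4): 2·2+5·4=24≤30, 4·2+1·4=12≤16, objective 44.
The best lattice point is (2,5), giving 52.

52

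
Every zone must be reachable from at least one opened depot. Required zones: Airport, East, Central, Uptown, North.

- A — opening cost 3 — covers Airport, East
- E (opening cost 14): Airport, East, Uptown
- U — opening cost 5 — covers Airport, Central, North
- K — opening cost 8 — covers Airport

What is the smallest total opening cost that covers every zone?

This is an integer covering problem.
The greedy cost-per-new-zone heuristic would pick A, U, and E for 22, but a cheaper cover exists.
Choose E and U: together they cover Airport, East, Central, Uptown, North — every zone.
Total opening cost: 14 + 5 = 19.
No cover costs less than 19.

19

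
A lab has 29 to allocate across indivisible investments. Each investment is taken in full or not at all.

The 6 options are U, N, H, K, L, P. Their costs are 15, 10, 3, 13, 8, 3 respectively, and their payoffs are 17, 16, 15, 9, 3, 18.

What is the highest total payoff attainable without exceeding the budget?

This is an integer program with binary decision variables.
Allowing fractional choices, the relaxed optimum would be about 63.7, but investments are indivisible.
N + H + L + P: cost 10 + 3 + 8 + 3 = 24 ≤ 29, payoff 16 + 15 + 3 + 18 = 52.
U + H + L + P: cost 15 + 3 + 8 + 3 = 29 ≤ 29, payoff 17 + 15 + 3 + 18 = 53.
N + H + K + P: cost 10 + 3 + 13 + 3 = 29 ≤ 29, payoff 16 + 15 + 9 + 18 = 58.
Best is N, H, K, and P with total payoff 58.

58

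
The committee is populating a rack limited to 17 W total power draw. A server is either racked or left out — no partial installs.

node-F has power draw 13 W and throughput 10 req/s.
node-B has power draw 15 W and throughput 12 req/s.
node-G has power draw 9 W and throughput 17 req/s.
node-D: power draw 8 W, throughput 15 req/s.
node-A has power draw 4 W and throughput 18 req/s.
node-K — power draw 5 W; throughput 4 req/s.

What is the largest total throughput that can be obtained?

37

This is a 0-1 knapsack instance.
Allowing fractional choices, the relaxed optimum would be about 42.5, but servers are indivisible.
node-D + node-A + node-K: power draw 8 + 4 + 5 = 17 ≤ 17, throughput 15 + 18 + 4 = 37.
node-D + node-A: power draw 8 + 4 = 12 ≤ 17, throughput 15 + 18 = 33.
node-G + node-A: power draw 9 + 4 = 13 ≤ 17, throughput 17 + 18 = 35.
Best is node-D, node-A, and node-K with total throughput 37.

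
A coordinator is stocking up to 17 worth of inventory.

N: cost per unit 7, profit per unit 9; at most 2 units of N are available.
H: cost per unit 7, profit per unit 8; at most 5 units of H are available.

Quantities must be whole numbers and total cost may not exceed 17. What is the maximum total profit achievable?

1×N and 1×H: cost 14 ≤ 17, profit 1·9 + 1·8 = 17.
2×N: cost 14 ≤ 17, profit 2·9 = 18.
Best is 18.

18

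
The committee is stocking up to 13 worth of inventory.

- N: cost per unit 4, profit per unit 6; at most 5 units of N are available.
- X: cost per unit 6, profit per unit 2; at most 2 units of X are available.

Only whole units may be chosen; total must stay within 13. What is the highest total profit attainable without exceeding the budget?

18

This is a bounded integer knapsack.
Take 3×N: cost 12 ≤ 13, profit 3·6 = 18.
No other integer combination yields more.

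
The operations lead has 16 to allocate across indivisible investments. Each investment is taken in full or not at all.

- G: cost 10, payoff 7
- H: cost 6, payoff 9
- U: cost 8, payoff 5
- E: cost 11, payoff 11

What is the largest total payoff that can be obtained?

Treat it as a binary knapsack problem.
Take G and H: cost 10 + 6 = 16 ≤ 16, payoff 7 + 9 = 16.
No other feasible combination does better.

16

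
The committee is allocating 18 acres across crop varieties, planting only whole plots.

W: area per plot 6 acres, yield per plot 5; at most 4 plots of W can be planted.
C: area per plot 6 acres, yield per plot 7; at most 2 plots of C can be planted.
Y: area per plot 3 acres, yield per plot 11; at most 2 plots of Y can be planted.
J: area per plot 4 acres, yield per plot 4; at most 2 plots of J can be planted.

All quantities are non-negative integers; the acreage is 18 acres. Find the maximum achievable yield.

36

This is a bounded integer knapsack.
Take 2×C and 2×Y: area 18 ≤ 18, yield 2·7 + 2·11 = 36.
Y has the best ratio (11/3) and is taken to its limit of 2; remaining capacity is filled optimally with the others.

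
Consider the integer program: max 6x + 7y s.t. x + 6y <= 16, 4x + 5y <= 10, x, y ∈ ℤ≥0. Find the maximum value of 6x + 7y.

Relaxing integrality, the LP optimum is 15.00 at (x,y) = (2.5, 0), which is not an integer point.
(x,y)=(0,2) is feasible, giving 14.
(x,y)=(1,1) is feasible, giving 13.
(x,y)=(2,0) is feasible, giving 12.
No feasible integer point exceeds 14.

14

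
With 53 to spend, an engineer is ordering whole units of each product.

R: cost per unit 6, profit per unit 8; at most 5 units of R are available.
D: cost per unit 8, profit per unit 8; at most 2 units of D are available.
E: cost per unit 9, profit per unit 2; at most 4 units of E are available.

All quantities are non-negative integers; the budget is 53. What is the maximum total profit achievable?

56

Take 5×R and 2×D: cost 46 ≤ 53, profit 5·8 + 2·8 = 56.
R has the best ratio (8/6) and is taken to its limit of 5; remaining capacity is filled optimally with the others.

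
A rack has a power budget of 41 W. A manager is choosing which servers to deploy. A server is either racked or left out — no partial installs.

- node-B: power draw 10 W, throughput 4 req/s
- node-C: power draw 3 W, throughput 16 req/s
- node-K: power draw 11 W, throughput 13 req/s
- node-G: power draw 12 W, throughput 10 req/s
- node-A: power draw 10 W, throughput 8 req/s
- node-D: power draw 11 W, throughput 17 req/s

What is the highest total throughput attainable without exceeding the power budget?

Allowing fractional choices, the relaxed optimum would be about 59.2, but servers are indivisible.
node-C + node-K + node-G + node-D: power draw 3 + 11 + 12 + 11 = 37 ≤ 41, throughput 16 + 13 + 10 + 17 = 56.
node-C + node-K + node-A + node-D: power draw 3 + 11 + 10 + 11 = 35 ≤ 41, throughput 16 + 13 + 8 + 17 = 54.
Best is node-C, node-K, node-G, and node-D with total throughput 56.

56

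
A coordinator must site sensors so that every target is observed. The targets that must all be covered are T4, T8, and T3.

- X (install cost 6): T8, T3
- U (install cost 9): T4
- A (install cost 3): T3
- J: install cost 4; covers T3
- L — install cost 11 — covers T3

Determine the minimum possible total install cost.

This is an integer covering problem.
Choose X and U: together they cover T4, T8, T3 — every target.
Total install cost: 6 + 9 = 15.
No cover costs less than 15.

15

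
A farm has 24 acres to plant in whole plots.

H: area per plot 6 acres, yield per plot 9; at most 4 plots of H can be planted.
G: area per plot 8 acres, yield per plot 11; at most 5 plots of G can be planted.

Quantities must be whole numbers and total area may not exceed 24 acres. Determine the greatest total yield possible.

36

3×G: area 24 ≤ 24, yield 3·11 = 33.
4×H: area 24 ≤ 24, yield 4·9 = 36.
Best is 36.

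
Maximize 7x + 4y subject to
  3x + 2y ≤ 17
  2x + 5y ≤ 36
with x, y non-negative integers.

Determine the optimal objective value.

Relaxing integrality, the LP optimum is 39.67 at (x,y) = (5.67, 0), which is not an integer point.
(x,y)=(5,1): 3·5+2·1=17≤17, 2·5+5·1=15≤36, objective 39.
(x,y)=(4,2): 3·4+2·2=16≤17, 2·4+5·2=18≤36, objective 36.
(x,y)=(5,0): 3·5+2·0=15≤17, 2·5+5·0=10≤36, objective 35.
No feasible integer point exceeds 39.

39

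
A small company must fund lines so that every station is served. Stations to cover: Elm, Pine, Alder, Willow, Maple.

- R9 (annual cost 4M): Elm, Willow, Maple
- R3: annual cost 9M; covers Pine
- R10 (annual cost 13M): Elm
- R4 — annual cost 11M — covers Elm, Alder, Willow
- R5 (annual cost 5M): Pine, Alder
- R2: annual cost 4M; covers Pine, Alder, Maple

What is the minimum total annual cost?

Choose R9 and R2: together they cover Elm, Pine, Alder, Willow, Maple — every station.
Total annual cost: 4 + 4 = 8.
No cover costs less than 8.

8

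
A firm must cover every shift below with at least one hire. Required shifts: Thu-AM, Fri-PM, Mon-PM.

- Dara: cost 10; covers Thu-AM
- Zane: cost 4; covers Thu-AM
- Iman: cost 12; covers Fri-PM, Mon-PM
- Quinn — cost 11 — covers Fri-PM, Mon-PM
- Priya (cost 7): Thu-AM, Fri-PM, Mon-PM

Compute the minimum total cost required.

7

Priya alone covers Thu-AM, Fri-PM, Mon-PM — every shift.
Total cost: 7.
No cover costs less than 7.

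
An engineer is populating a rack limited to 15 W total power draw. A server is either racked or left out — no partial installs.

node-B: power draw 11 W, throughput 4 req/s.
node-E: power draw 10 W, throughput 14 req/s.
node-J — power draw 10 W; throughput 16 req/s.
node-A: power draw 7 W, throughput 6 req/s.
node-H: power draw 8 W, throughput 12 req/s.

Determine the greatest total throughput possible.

This is an integer program with binary decision variables.
Take node-A and node-H: power draw 7 + 8 = 15 ≤ 15, throughput 6 + 12 = 18.
No other feasible combination does better.

18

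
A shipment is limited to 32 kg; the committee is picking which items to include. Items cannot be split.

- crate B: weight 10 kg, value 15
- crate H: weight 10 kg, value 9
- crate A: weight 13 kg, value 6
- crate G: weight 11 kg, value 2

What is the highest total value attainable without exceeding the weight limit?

This is an integer program with binary decision variables.
crate B + crate H: weight 10 + 10 = 20 ≤ 32, value 15 + 9 = 24.
crate B + crate H + crate G: weight 10 + 10 + 11 = 31 ≤ 32, value 15 + 9 + 2 = 26.
crate B + crate A: weight 10 + 13 = 23 ≤ 32, value 15 + 6 = 21.
Best is crate B, crate H, and crate G with total value 26.

26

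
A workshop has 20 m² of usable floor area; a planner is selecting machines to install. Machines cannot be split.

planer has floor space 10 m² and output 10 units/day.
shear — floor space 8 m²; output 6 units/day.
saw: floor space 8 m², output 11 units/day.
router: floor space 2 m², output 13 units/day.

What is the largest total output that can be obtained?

34

planer + shear + router: floor space 10 + 8 + 2 = 20 ≤ 20, output 10 + 6 + 13 = 29.
shear + saw + router: floor space 8 + 8 + 2 = 18 ≤ 20, output 6 + 11 + 13 = 30.
planer + saw + router: floor space 10 + 8 + 2 = 20 ≤ 20, output 10 + 11 + 13 = 34.
Best is planer, saw, and router with total output 34.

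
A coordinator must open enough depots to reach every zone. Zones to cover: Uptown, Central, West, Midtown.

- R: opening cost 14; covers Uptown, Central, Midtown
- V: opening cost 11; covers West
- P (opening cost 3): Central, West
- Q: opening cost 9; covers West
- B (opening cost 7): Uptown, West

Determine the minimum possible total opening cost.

17

This is a weighted set-cover instance.
Choose R and P: together they cover Uptown, Central, West, Midtown — every zone.
Total opening cost: 14 + 3 = 17.
No cover costs less than 17.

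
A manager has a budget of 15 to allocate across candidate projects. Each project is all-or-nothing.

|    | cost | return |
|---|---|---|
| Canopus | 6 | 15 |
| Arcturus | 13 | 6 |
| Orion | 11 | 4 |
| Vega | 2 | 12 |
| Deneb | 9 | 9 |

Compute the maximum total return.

27

Allowing fractional choices, the relaxed optimum would be about 34.0, but projects are indivisible.
Vega + Deneb: cost 2 + 9 = 11 ≤ 15, return 12 + 9 = 21.
Canopus + Vega: cost 6 + 2 = 8 ≤ 15, return 15 + 12 = 27.
Canopus + Deneb: cost 6 + 9 = 15 ≤ 15, return 15 + 9 = 24.
Best is Canopus and Vega with total return 27.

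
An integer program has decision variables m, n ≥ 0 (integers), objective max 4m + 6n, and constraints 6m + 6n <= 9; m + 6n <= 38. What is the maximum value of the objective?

6

(m,n)=(0,1): 6·0+6·1=6≤9, 1·0+6·1=6≤38, objective 6.
(m,n)=(1,0): 6·1+6·0=6≤9, 1·1+6·0=1≤38, objective 4.
(m,n)=(0,0): 6·0+6·0=0≤9, 1·0+6·0=0≤38, objective 0.
No feasible integer point exceeds 6.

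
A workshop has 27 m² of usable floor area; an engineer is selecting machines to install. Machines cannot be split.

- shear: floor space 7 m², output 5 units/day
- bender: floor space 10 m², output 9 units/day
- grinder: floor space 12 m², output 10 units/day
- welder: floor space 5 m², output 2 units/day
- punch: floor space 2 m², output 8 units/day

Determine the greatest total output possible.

27

Allowing fractional choices, the relaxed optimum would be about 29.1, but machines are indivisible.
shear + grinder + welder + punch: floor space 7 + 12 + 5 + 2 = 26 ≤ 27, output 5 + 10 + 2 + 8 = 25.
bender + grinder + punch: floor space 10 + 12 + 2 = 24 ≤ 27, output 9 + 10 + 8 = 27.
shear + bender + welder + punch: floor space 7 + 10 + 5 + 2 = 24 ≤ 27, output 5 + 9 + 2 + 8 = 24.
Best is bender, grinder, and punch with total output 27.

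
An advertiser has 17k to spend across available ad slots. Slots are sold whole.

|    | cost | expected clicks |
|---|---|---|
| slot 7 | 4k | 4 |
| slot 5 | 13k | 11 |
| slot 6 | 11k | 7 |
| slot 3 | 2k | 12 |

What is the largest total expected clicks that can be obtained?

23

This is an integer program with binary decision variables.
Take slot 5 and slot 3: cost 13 + 2 = 15 ≤ 17, expected clicks 11 + 12 = 23.
No feasible combination exceeds this.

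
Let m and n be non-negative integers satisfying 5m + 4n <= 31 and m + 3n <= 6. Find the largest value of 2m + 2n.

(m,n)=(6,0) is feasible, giving 12.
(m,n)=(5,0) is feasible, giving 10.
Maximum is 12 at (m,n)=(6,0).

12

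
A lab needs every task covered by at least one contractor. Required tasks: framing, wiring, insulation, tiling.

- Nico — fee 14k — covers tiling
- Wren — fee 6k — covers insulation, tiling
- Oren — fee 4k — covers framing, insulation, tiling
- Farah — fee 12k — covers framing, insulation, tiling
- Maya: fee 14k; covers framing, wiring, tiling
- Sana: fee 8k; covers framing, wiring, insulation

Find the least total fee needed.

Choose Oren and Sana: together they cover framing, wiring, insulation, tiling — every task.
Total fee: 4 + 8 = 12.
No cover costs less than 12.

12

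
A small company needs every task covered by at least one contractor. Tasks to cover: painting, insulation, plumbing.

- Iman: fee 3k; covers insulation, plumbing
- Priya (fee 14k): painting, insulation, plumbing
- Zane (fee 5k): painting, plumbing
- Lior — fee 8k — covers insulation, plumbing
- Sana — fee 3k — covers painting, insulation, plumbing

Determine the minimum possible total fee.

Sana alone covers painting, insulation, plumbing — every task.
Total fee: 3.
No cover costs less than 3.

3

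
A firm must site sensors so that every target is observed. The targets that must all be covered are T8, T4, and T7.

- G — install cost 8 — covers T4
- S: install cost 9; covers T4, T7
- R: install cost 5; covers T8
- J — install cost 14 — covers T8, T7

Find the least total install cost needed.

Choose S and R: together they cover T8, T4, T7 — every target.
Total install cost: 9 + 5 = 14.

14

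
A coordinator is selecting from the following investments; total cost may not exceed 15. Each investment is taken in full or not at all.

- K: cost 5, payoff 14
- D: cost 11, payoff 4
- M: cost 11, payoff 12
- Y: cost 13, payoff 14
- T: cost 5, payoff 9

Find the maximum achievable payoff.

23

Allowing fractional choices, the relaxed optimum would be about 28.5, but investments are indivisible.
Y: cost 13 ≤ 15, payoff 14.
K + T: cost 5 + 5 = 10 ≤ 15, payoff 14 + 9 = 23.
K: cost 5 ≤ 15, payoff 14.
Best is K and T with total payoff 23.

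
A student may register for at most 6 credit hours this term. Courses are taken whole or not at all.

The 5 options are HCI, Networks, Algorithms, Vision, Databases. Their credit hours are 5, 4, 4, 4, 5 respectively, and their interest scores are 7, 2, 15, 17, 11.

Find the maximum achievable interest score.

Algorithms: credit hours 4 ≤ 6, interest score 15.
Databases: credit hours 5 ≤ 6, interest score 11.
Vision: credit hours 4 ≤ 6, interest score 17.
Best is Vision with total interest score 17.

17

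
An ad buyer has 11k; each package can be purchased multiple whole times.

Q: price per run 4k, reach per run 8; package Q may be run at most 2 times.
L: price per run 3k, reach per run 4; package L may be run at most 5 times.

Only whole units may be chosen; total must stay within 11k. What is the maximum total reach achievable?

Q has the best ratio (8/4); taking only Q gives at most 2×8 = 16 (stopped by the price limit).
Mixing does better — 2×Q and 1×L: price 11 ≤ 11, reach 2·8 + 1·4 = 20.

20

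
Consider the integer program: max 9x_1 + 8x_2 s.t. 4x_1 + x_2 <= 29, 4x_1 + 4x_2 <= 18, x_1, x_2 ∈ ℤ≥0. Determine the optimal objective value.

Relaxing integrality, the LP optimum is 40.50 at (x_1,x_2) = (4.5, 0), which is not an integer point.
(x_1,x_2)=(4,0) is feasible, giving 36.
(x_1,x_2)=(3,1) is feasible, giving 35.
(x_1,x_2)=(3,0) is feasible, giving 27.
No feasible integer point exceeds 36.

36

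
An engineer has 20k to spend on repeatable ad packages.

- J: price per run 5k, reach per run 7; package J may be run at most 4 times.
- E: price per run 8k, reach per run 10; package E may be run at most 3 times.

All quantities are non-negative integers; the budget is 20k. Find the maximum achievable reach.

28

This is a bounded integer knapsack.
4×J: price 20 ≤ 20, reach 4·7 = 28.
2×J and 1×E: price 18 ≤ 20, reach 2·7 + 1·10 = 24.
Best is 28.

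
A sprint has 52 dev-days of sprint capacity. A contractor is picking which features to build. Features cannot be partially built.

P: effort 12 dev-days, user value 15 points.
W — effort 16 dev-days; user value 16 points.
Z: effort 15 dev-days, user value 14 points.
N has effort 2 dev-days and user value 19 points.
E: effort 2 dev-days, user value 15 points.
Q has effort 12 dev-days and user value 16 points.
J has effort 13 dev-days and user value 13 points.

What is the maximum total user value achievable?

81

Allowing fractional choices, the relaxed optimum would be about 89.0, but features are indivisible.
W + Z + N + E + Q: effort 16 + 15 + 2 + 2 + 12 = 47 ≤ 52, user value 16 + 14 + 19 + 15 + 16 = 80.
P + Z + N + E + Q: effort 12 + 15 + 2 + 2 + 12 = 43 ≤ 52, user value 15 + 14 + 19 + 15 + 16 = 79.
P + W + N + E + Q: effort 12 + 16 + 2 + 2 + 12 = 44 ≤ 52, user value 15 + 16 + 19 + 15 + 16 = 81.
Best is P, W, N, E, and Q with total user value 81.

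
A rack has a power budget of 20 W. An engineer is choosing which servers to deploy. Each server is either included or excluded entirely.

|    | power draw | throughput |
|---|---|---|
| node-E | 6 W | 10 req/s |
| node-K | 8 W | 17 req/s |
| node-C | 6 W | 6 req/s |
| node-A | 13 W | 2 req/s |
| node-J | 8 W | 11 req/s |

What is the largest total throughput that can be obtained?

Treat it as a binary knapsack problem.
Take node-E, node-K, and node-C: power draw 6 + 8 + 6 = 20 ≤ 20, throughput 10 + 17 + 6 = 33.
No other feasible combination does better.

33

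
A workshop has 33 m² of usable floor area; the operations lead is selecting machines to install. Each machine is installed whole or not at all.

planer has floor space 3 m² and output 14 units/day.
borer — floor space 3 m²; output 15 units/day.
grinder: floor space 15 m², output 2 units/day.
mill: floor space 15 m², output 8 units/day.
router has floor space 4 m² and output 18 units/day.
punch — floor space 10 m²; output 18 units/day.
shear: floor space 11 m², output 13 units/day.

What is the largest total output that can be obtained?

78

Take planer, borer, router, punch, and shear: floor space 3 + 3 + 4 + 10 + 11 = 31 ≤ 33, output 14 + 15 + 18 + 18 + 13 = 78.
No other feasible combination does better.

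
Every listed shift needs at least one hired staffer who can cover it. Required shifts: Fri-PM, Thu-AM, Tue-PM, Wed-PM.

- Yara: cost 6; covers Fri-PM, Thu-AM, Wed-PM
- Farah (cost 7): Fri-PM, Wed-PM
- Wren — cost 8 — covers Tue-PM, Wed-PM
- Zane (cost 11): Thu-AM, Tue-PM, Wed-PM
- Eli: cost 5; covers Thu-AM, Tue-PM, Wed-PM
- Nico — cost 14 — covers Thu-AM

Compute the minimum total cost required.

11

Choose Yara and Eli: together they cover Fri-PM, Thu-AM, Tue-PM, Wed-PM — every shift.
Total cost: 6 + 5 = 11.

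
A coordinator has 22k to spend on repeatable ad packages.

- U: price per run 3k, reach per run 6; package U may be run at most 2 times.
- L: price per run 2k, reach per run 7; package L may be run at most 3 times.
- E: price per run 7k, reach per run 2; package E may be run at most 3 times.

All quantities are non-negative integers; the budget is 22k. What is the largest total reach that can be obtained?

L has the best ratio (7/2); taking only L gives at most 3×7 = 21 (stopped by the supply cap of 3).
Mixing does better — 2×U, 3×L, and 1×E: price 19 ≤ 22, reach 2·6 + 3·7 + 1·2 = 35.

35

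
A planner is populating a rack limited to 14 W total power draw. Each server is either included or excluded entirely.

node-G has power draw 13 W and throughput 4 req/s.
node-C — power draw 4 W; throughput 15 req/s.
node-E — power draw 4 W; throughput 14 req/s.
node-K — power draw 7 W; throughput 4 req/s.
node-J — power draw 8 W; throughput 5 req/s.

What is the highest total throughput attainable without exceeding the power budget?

29

This is an integer program with binary decision variables.
Take node-C and node-E: power draw 4 + 4 = 8 ≤ 14, throughput 15 + 14 = 29.
No other feasible combination does better.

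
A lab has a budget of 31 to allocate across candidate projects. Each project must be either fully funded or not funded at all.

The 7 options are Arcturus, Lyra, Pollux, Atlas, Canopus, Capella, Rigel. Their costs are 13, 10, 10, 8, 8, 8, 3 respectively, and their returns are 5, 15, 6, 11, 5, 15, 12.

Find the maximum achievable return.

53

Treat it as a binary knapsack problem.
Allowing fractional choices, the relaxed optimum would be about 54.2, but projects are indivisible.
Lyra + Canopus + Capella + Rigel: cost 10 + 8 + 8 + 3 = 29 ≤ 31, return 15 + 5 + 15 + 12 = 47.
Lyra + Pollux + Capella + Rigel: cost 10 + 10 + 8 + 3 = 31 ≤ 31, return 15 + 6 + 15 + 12 = 48.
Lyra + Atlas + Capella + Rigel: cost 10 + 8 + 8 + 3 = 29 ≤ 31, return 15 + 11 + 15 + 12 = 53.
Best is Lyra, Atlas, Capella, and Rigel with total return 53.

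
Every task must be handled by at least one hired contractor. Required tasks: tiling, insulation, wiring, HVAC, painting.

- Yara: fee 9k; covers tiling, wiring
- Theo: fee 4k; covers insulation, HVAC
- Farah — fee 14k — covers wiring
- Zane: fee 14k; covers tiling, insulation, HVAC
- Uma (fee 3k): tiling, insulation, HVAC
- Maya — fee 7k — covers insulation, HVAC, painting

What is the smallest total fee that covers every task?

16

The greedy cost-per-new-task heuristic would pick Uma, Maya, and Yara for 19, but a cheaper cover exists.
Choose Yara and Maya: together they cover tiling, insulation, wiring, HVAC, painting — every task.
Total fee: 9 + 7 = 16.
No cover costs less than 16.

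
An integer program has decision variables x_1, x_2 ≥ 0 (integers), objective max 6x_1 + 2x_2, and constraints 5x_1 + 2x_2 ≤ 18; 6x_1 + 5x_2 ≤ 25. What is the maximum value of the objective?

Relaxing integrality, the LP optimum is 21.60 at (x_1,x_2) = (3.6, 0), which is not an integer point.
(x_1,x_2)=(3,1): 5·3+2·1=17≤18, 6·3+5·1=23≤25, objective 20.
(x_1,x_2)=(3,0): 5·3+2·0=15≤18, 6·3+5·0=18≤25, objective 18.
(x_1,x_2)=(2,2): 5·2+2·2=14≤18, 6·2+5·2=22≤25, objective 16.
(x_1,x_2)=(2,1): 5·2+2·1=12≤18, 6·2+5·1=17≤25, objective 14.
No feasible integer point exceeds 20.

20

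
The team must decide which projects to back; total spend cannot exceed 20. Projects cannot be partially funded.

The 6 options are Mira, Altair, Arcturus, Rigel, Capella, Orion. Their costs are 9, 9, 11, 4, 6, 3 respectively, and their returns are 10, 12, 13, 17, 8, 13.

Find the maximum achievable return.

Allowing fractional choices, the relaxed optimum would be about 47.3, but projects are indivisible.
Altair + Rigel + Orion: cost 9 + 4 + 3 = 16 ≤ 20, return 12 + 17 + 13 = 42.
Mira + Rigel + Orion: cost 9 + 4 + 3 = 16 ≤ 20, return 10 + 17 + 13 = 40.
Arcturus + Rigel + Orion: cost 11 + 4 + 3 = 18 ≤ 20, return 13 + 17 + 13 = 43.
Best is Arcturus, Rigel, and Orion with total return 43.

43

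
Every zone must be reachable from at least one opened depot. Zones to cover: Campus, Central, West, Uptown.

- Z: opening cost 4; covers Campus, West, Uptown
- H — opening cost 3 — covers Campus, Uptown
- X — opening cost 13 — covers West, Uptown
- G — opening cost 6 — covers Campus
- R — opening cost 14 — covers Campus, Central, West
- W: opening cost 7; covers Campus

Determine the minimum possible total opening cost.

This is a weighted set-cover instance.
Choose H and R: together they cover Campus, Central, West, Uptown — every zone.
Total opening cost: 3 + 14 = 17.

17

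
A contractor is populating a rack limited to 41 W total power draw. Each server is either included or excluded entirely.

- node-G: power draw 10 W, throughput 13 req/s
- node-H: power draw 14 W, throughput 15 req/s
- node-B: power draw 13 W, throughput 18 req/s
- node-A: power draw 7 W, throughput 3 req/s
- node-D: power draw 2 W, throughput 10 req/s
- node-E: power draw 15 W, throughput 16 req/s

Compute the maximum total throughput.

Allowing fractional choices, the relaxed optimum would be about 58.1, but servers are indivisible.
node-G + node-H + node-D + node-E: power draw 10 + 14 + 2 + 15 = 41 ≤ 41, throughput 13 + 15 + 10 + 16 = 54.
node-G + node-H + node-B + node-D: power draw 10 + 14 + 13 + 2 = 39 ≤ 41, throughput 13 + 15 + 18 + 10 = 56.
node-G + node-B + node-D + node-E: power draw 10 + 13 + 2 + 15 = 40 ≤ 41, throughput 13 + 18 + 10 + 16 = 57.
Best is node-G, node-B, node-D, and node-E with total throughput 57.

57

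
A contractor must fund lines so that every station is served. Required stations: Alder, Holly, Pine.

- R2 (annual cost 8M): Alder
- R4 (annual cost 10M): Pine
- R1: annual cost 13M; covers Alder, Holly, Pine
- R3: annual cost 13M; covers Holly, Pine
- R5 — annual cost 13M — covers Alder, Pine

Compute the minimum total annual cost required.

13

R1 alone covers Alder, Holly, Pine — every station.
Total annual cost: 13.
No cover costs less than 13.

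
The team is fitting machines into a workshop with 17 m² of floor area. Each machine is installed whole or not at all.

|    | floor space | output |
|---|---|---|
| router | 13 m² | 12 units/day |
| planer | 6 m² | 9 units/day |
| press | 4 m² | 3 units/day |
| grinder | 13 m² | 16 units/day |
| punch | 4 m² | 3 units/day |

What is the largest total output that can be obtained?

Treat it as a binary knapsack problem.
Take press and grinder: floor space 4 + 13 = 17 ≤ 17, output 3 + 16 = 19.
No feasible combination exceeds this.

19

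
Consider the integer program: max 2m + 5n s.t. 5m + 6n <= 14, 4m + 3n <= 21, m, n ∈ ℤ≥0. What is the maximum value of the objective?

10

Relaxing integrality, the LP optimum is 11.67 at (m,n) = (0, 2.33), which is not an integer point.
(m,n)=(0,2): 5·0+6·2=12≤14, 4·0+3·2=6≤21, objective 10.
(m,n)=(1,1): 5·1+6·1=11≤14, 4·1+3·1=7≤21, objective 7.
The best lattice point is (0,2), giving 10.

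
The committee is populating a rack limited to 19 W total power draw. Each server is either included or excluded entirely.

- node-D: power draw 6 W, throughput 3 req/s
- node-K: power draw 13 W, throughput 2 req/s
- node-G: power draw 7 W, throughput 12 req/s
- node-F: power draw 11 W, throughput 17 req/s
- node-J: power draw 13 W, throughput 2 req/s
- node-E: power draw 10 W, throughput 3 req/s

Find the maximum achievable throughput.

29

Take node-G and node-F: power draw 7 + 11 = 18 ≤ 19, throughput 12 + 17 = 29.
No other feasible combination does better.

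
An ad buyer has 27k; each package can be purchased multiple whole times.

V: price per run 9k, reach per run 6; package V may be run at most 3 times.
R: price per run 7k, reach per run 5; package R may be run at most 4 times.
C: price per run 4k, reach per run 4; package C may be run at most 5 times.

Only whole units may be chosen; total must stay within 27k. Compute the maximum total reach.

25

This is a bounded integer knapsack.
C has the best ratio (4/4); taking only C gives at most 5×4 = 20 (stopped by the supply cap of 5).
Mixing does better — 1×R and 5×C: price 27 ≤ 27, reach 1·5 + 5·4 = 25.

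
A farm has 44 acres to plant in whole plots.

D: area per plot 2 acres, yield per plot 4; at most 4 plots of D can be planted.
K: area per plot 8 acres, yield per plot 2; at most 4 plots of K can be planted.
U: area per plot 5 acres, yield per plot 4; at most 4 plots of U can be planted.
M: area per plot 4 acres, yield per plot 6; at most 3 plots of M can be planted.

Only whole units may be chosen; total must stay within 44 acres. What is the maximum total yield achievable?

50

This is a bounded integer knapsack.
D has the best ratio (4/2); taking only D gives at most 4×4 = 16 (stopped by the supply cap of 4).
Mixing does better — 4×D, 4×U, and 3×M: area 40 ≤ 44, yield 4·4 + 4·4 + 3·6 = 50.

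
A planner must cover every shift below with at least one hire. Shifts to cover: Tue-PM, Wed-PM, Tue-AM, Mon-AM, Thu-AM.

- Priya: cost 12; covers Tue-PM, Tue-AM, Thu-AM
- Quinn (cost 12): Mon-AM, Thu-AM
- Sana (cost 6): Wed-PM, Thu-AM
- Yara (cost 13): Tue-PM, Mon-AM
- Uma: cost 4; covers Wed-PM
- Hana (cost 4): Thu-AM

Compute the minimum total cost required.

The greedy cost-per-new-shift heuristic would pick Sana, Priya, and Quinn for 30, but a cheaper cover exists.
Choose Priya, Quinn, and Uma: together they cover Tue-PM, Wed-PM, Tue-AM, Mon-AM, Thu-AM — every shift.
Total cost: 12 + 12 + 4 = 28.
No cover costs less than 28.

28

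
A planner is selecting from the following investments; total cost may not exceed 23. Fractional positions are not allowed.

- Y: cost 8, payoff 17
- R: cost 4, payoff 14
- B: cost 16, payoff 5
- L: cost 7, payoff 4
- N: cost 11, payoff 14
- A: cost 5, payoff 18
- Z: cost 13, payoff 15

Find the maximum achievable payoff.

49

Allowing fractional choices, the relaxed optimum would be about 56.6, but investments are indivisible.
Y + R + A: cost 8 + 4 + 5 = 17 ≤ 23, payoff 17 + 14 + 18 = 49.
R + N + A: cost 4 + 11 + 5 = 20 ≤ 23, payoff 14 + 14 + 18 = 46.
R + A + Z: cost 4 + 5 + 13 = 22 ≤ 23, payoff 14 + 18 + 15 = 47.
Best is Y, R, and A with total payoff 49.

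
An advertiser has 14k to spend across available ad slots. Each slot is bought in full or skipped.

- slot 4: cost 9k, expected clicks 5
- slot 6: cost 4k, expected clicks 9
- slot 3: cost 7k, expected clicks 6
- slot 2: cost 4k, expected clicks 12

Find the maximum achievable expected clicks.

Take slot 6 and slot 2: cost 4 + 4 = 8 ≤ 14, expected clicks 9 + 12 = 21.
No other feasible combination does better.

21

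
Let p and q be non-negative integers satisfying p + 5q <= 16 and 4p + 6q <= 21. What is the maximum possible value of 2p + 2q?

(p,q)=(5,0) is feasible, giving 10.
(p,q)=(4,0) is feasible, giving 8.
Maximum is 10 at (p,q)=(5,0).

10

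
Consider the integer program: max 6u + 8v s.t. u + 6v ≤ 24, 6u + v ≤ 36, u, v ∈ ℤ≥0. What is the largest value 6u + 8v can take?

54

(u,v)=(5,3): 1·5+6·3=23≤24, 6·5+1·3=33≤36, objective 54.
(u,v)=(4,3): 1·4+6·3=22≤24, 6·4+1·3=27≤36, objective 48.
(u,v)=(5,2): 1·5+6·2=17≤24, 6·5+1·2=32≤36, objective 46.
(u,v)=(4,2): 1·4+6·2=16≤24, 6·4+1·2=26≤36, objective 40.
Maximum is 54 at (u,v)=(5,3).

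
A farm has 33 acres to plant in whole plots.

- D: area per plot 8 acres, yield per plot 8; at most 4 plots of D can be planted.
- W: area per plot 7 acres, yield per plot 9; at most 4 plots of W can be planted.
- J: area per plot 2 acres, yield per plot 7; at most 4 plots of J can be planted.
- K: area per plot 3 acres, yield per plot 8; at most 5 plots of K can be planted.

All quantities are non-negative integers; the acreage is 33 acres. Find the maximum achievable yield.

This is a bounded integer knapsack.
Take 1×W, 4×J, and 5×K: area 30 ≤ 33, yield 1·9 + 4·7 + 5·8 = 77.
J has the best ratio (7/2) and is taken to its limit of 4; remaining capacity is filled optimally with the others.

77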